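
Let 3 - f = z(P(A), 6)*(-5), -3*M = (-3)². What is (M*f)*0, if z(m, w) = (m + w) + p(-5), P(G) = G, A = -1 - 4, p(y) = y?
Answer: 0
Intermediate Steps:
A = -5
M = -3 (M = -⅓*(-3)² = -⅓*9 = -3)
z(m, w) = -5 + m + w (z(m, w) = (m + w) - 5 = -5 + m + w)
f = -17 (f = 3 - (-5 - 5 + 6)*(-5) = 3 - (-4)*(-5) = 3 - 1*20 = 3 - 20 = -17)
(M*f)*0 = -3*(-17)*0 = 51*0 = 0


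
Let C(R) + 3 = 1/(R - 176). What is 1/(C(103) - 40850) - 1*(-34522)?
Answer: 102953924867/2982270 ≈ 34522.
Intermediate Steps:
C(R) = -3 + 1/(-176 + R) (C(R) = -3 + 1/(R - 176) = -3 + 1/(-176 + R))
1/(C(103) - 40850) - 1*(-34522) = 1/((529 - 3*103)/(-176 + 103) - 40850) - 1*(-34522) = 1/((529 - 309)/(-73) - 40850) + 34522 = 1/(-1/73*220 - 40850) + 34522 = 1/(-220/73 - 40850) + 34522 = 1/(-2982270/73) + 34522 = -73/2982270 + 34522 = 102953924867/2982270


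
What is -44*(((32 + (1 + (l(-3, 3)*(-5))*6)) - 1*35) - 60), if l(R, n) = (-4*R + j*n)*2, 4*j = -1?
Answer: 32428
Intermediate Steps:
j = -1/4 (j = (1/4)*(-1) = -1/4 ≈ -0.25000)
l(R, n) = -8*R - n/2 (l(R, n) = (-4*R - n/4)*2 = -8*R - n/2)
-44*(((32 + (1 + (l(-3, 3)*(-5))*6)) - 1*35) - 60) = -44*(((32 + (1 + ((-8*(-3) - 1/2*3)*(-5))*6)) - 1*35) - 60) = -44*(((32 + (1 + ((24 - 3/2)*(-5))*6)) - 35) - 60) = -44*(((32 + (1 + ((45/2)*(-5))*6)) - 35) - 60) = -44*(((32 + (1 - 225/2*6)) - 35) - 60) = -44*(((32 + (1 - 675)) - 35) - 60) = -44*(((32 - 674) - 35) - 60) = -44*((-642 - 35) - 60) = -44*(-677 - 60) = -44*(-737) = 32428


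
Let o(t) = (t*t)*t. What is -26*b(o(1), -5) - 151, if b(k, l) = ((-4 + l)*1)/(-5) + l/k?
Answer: -339/5 ≈ -67.800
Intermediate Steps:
o(t) = t³ (o(t) = t²*t = t³)
b(k, l) = ⅘ - l/5 + l/k (b(k, l) = (-4 + l)*(-⅕) + l/k = (⅘ - l/5) + l/k = ⅘ - l/5 + l/k)
-26*b(o(1), -5) - 151 = -26*(-5 - ⅕*1³*(-4 - 5))/(1³) - 151 = -26*(-5 - ⅕*1*(-9))/1 - 151 = -26*(-5 + 9/5) - 151 = -26*(-16)/5 - 151 = -26*(-16/5) - 151 = 416/5 - 151 = -339/5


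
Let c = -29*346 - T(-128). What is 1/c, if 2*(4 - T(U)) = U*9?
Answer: -1/10614 ≈ -9.4215e-5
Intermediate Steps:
T(U) = 4 - 9*U/2 (T(U) = 4 - U*9/2 = 4 - 9*U/2)
c = -10614 (c = -29*346 - (4 - 9/2*(-128)) = -10034 - (4 + 576) = -10034 - 1*580 = -10034 - 580 = -10614)
1/c = 1/(-10614) = -1/10614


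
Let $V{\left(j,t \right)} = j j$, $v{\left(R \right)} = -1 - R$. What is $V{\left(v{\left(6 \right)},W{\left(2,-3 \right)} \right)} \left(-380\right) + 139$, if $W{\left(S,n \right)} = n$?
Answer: $-18481$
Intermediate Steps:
$V{\left(j,t \right)} = j^{2}$
$V{\left(v{\left(6 \right)},W{\left(2,-3 \right)} \right)} \left(-380\right) + 139 = \left(-1 - 6\right)^{2} \left(-380\right) + 139 = \left(-7\right)^{2} \left(-380\right) + 139 = 49 \left(-380\right) + 139 = -18620 + 139 = -18481$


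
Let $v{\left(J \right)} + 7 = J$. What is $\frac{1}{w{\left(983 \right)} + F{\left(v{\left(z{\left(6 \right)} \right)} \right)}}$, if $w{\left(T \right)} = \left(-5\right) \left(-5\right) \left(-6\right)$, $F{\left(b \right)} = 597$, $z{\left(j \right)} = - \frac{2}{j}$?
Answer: $\frac{1}{447} \approx 0.0022371$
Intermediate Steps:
$v{\left(J \right)} = -7 + J$
$w{\left(T \right)} = -150$ ($w{\left(T \right)} = 25 \left(-6\right) = -150$)
$\frac{1}{w{\left(983 \right)} + F{\left(v{\left(z{\left(6 \right)} \right)} \right)}} = \frac{1}{-150 + 597} = \frac{1}{447}$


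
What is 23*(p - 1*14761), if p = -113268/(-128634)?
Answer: -7278170623/21439 ≈ -3.3948e+5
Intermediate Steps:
p = 18878/21439 (p = -113268*(-1/128634) = 18878/21439 ≈ 0.88054)
23*(p - 1*14761) = 23*(18878/21439 - 1*14761) = 23*(18878/21439 - 14761) = 23*(-316442201/21439) = -7278170623/21439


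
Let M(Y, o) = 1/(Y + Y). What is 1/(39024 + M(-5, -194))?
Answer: 10/390239 ≈ 2.5625e-5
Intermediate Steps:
M(Y, o) = 1/(2*Y)
1/(39024 + M(-5, -194)) = 1/(39024 + (½)/(-5)) = 1/(39024 + (½)*(-⅕)) = 1/(39024 - ⅒) = 1/(390239/10) = 10/390239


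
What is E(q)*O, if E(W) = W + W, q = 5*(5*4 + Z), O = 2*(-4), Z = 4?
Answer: -1920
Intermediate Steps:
O = -8
q = 120 (q = 5*(5*4 + 4) = 5*(20 + 4) = 5*24 = 120)
E(W) = 2*W
E(q)*O = (2*120)*(-8) = 240*(-8) = -1920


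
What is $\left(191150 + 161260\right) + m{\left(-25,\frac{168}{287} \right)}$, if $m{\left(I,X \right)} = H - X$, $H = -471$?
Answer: $\frac{14429475}{41} \approx 3.5194 \cdot 10^{5}$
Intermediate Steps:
$m{\left(I,X \right)} = -471 - X$
$\left(191150 + 161260\right) + m{\left(-25,\frac{168}{287} \right)} = \left(191150 + 161260\right) - \left(471 + \frac{168}{287}\right) = 352410 - \left(471 + 168 \cdot \frac{1}{287}\right) = 352410 - \frac{19335}{41} = \frac{14429475}{41}$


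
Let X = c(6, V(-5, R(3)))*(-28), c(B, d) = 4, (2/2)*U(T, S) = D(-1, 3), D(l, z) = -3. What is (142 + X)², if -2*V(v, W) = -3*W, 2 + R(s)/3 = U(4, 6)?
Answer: 900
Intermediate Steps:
U(T, S) = -3
R(s) = -15 (R(s) = -6 + 3*(-3) = -6 - 9 = -15)
V(v, W) = 3*W/2 (V(v, W) = -(-3)*W/2 = 3*W/2)
X = -112 (X = 4*(-28) = -112)
(142 + X)² = (142 - 112)² = 30² = 900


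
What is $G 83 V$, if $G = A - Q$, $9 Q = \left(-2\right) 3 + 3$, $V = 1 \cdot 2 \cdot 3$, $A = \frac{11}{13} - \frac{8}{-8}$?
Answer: $\frac{14110}{13} \approx 1085.4$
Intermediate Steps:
$A = \frac{24}{13}$ ($A = 11 \cdot \frac{1}{13} - -1 = \frac{11}{13} + 1 = \frac{24}{13} \approx 1.8462$)
$V = 6$ ($V = 2 \cdot 3 = 6$)
$Q = - \frac{1}{3}$ ($Q = \frac{\left(-2\right) 3 + 3}{9} = \frac{-6 + 3}{9} = \frac{1}{9} \left(-3\right) = - \frac{1}{3} \approx -0.33333$)
$G = \frac{85}{39}$ ($G = \frac{24}{13} - - \frac{1}{3} = \frac{24}{13} + \frac{1}{3} = \frac{85}{39} \approx 2.1795$)
$G 83 V = \frac{85}{39} \cdot 83 \cdot 6 = \frac{7055}{39} \cdot 6 = \frac{14110}{13}$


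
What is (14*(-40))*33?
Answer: -18480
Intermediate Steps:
(14*(-40))*33 = -560*33 = -18480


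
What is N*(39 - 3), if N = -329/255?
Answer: -3948/85 ≈ -46.447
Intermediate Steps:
N = -329/255 (N = -329*1/255 = -329/255 ≈ -1.2902)
N*(39 - 3) = -329*(39 - 3)/255 = -329/255*36 = -3948/85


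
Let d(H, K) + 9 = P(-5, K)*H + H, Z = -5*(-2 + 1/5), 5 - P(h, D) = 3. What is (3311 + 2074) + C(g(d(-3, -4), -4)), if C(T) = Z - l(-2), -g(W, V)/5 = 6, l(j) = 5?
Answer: 5389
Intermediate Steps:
P(h, D) = 2 (P(h, D) = 5 - 1*3 = 5 - 3 = 2)
Z = 9 (Z = -5*(-2 + ⅕) = -5*(-9/5) = 9)
d(H, K) = -9 + 3*H (d(H, K) = -9 + (2*H + H) = -9 + 3*H)
g(W, V) = -30 (g(W, V) = -5*6 = -30)
C(T) = 4 (C(T) = 9 - 1*5 = 9 - 5 = 4)
(3311 + 2074) + C(g(d(-3, -4), -4)) = (3311 + 2074) + 4 = 5385 + 4 = 5389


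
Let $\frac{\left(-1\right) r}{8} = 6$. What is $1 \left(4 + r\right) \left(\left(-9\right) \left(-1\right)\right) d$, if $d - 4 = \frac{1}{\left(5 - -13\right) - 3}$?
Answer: $- \frac{8052}{5} \approx -1610.4$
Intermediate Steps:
$r = -48$ ($r = \left(-8\right) 6 = -48$)
$d = \frac{61}{15}$ ($d = 4 + \frac{1}{\left(5 - -13\right) - 3} = 4 + \frac{1}{\left(5 + 13\right) - 3} = 4 + \frac{1}{18 - 3} = 4 + \frac{1}{15} = \frac{61}{15} \approx 4.0667$)
$1 \left(4 + r\right) \left(\left(-9\right) \left(-1\right)\right) d = 1 \left(4 - 48\right) \left(\left(-9\right) \left(-1\right)\right) \frac{61}{15} = 1 \left(-44\right) 9 \cdot \frac{61}{15} = \left(-44\right) 9 \cdot \frac{61}{15} = \left(-396\right) \frac{61}{15} = - \frac{8052}{5}$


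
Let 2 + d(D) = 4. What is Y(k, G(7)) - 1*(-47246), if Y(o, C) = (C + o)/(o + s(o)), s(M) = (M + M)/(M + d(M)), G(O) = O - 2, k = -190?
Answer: 83485421/1767 ≈ 47247.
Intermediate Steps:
d(D) = 2 (d(D) = -2 + 4 = 2)
G(O) = -2 + O
s(M) = 2*M/(2 + M) (s(M) = (M + M)/(M + 2) = (2*M)/(2 + M) = 2*M/(2 + M))
Y(o, C) = (C + o)/(o + 2*o/(2 + o))
Y(k, G(7)) - 1*(-47246) = (2 - 190)*((-2 + 7) - 190)/((-190)*(4 - 190)) - 1*(-47246) = -1/190*(-188)*(5 - 190)/(-186) + 47246 = -1/190*(-1/186)*(-188)*(-185) + 47246 = 1739/1767 + 47246 = 83485421/1767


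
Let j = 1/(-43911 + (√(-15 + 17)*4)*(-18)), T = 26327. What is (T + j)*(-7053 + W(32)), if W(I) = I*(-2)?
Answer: -40142105620268960/214240617 - 56936*√2/214240617 ≈ -1.8737e+8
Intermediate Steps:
W(I) = -2*I
j = 1/(-43911 - 72*√2) (j = 1/(-43911 + (√2*4)*(-18)) = 1/(-43911 + (4*√2)*(-18)) = 1/(-43911 - 72*√2) ≈ -2.2721e-5)
(T + j)*(-7053 + W(32)) = (26327 + (-4879/214240617 + 8*√2/214240617))*(-7053 - 2*32) = (5640312718880/214240617 + 8*√2/214240617)*(-7053 - 64) = (5640312718880/214240617 + 8*√2/214240617)*(-7117) = -40142105620268960/214240617 - 56936*√2/214240617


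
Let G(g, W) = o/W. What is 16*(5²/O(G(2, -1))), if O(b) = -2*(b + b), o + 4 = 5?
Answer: 100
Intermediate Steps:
o = 1 (o = -4 + 5 = 1)
G(g, W) = 1/W
O(b) = -4*b
16*(5²/O(G(2, -1))) = 16*(5²/((-4/(-1)))) = 16*(25/((-4*(-1)))) = 16*(25/4) = 100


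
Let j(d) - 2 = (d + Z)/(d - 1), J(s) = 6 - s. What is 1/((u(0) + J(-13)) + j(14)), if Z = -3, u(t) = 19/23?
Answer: 299/6779 ≈ 0.044107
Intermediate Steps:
u(t) = 19/23 (u(t) = 19*(1/23) = 19/23)
j(d) = 2 + (-3 + d)/(-1 + d) (j(d) = 2 + (d - 3)/(d - 1) = 2 + (-3 + d)/(-1 + d))
1/((u(0) + J(-13)) + j(14)) = 1/((19/23 + (6 - 1*(-13))) + (-5 + 3*14)/(-1 + 14)) = 1/((19/23 + (6 + 13)) + (-5 + 42)/13) = 1/((19/23 + 19) + (1/13)*37) = 1/(456/23 + 37/13) = 1/(6779/299) = 299/6779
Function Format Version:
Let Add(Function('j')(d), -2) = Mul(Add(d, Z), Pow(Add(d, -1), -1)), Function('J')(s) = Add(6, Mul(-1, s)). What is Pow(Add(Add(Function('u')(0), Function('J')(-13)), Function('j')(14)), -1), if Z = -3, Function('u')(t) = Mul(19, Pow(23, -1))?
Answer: Rational(299, 6779) ≈ 0.044107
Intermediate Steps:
Function('u')(t) = Rational(19, 23) (Function('u')(t) = Mul(19, Rational(1, 23)) = Rational(19, 23))
Function('j')(d) = Add(2, Mul(Pow(Add(-1, d), -1), Add(-3, d))) (Function('j')(d) = Add(2, Mul(Add(d, -3), Pow(Add(d, -1), -1))) = Add(2, Mul(Add(-3, d), Pow(Add(-1, d), -1))) = Add(2, Mul(Pow(Add(-1, d), -1), Add(-3, d))))
Pow(Add(Add(Function('u')(0), Function('J')(-13)), Function('j')(14)), -1) = Pow(Add(Add(Rational(19, 23), Add(6, Mul(-1, -13))), Mul(Pow(Add(-1, 14), -1), Add(-5, Mul(3, 14)))), -1) = Pow(Add(Add(Rational(19, 23), Add(6, 13)), Mul(Pow(13, -1), Add(-5, 42))), -1) = Pow(Add(Add(Rational(19, 23), 19), Mul(Rational(1, 13), 37)), -1) = Pow(Add(Rational(456, 23), Rational(37, 13)), -1) = Pow(Rational(6779, 299), -1) = Rational(299, 6779)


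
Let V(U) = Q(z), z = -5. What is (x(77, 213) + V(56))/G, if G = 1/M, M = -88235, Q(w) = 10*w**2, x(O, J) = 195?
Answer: -39264575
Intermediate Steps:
V(U) = 250 (V(U) = 10*(-5)**2 = 10*25 = 250)
G = -1/88235 (G = 1/(-88235) = -1/88235 ≈ -1.1333e-5)
(x(77, 213) + V(56))/G = (195 + 250)/(-1/88235) = 445*(-88235) = -39264575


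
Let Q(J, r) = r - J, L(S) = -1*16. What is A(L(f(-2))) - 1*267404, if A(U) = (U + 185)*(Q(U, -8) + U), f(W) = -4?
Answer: -268756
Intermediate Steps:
L(S) = -16
A(U) = -1480 - 8*U (A(U) = (U + 185)*((-8 - U) + U) = (185 + U)*(-8) = -1480 - 8*U)
A(L(f(-2))) - 1*267404 = (-1480 - 8*(-16)) - 1*267404 = (-1480 + 128) - 267404 = -1352 - 267404 = -268756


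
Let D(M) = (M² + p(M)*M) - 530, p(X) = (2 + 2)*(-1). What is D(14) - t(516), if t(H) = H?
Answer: -906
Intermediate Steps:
p(X) = -4 (p(X) = 4*(-1) = -4)
D(M) = -530 + M² - 4*M (D(M) = (M² - 4*M) - 530 = -530 + M² - 4*M)
D(14) - t(516) = (-530 + 14² - 4*14) - 1*516 = (-530 + 196 - 56) - 516 = -390 - 516 = -906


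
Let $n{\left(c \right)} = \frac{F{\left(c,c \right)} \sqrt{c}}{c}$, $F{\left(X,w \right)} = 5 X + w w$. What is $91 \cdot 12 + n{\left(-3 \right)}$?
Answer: $1092 + 2 i \sqrt{3} \approx 1092.0 + 3.4641 i$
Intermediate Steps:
$F{\left(X,w \right)} = w^{2} + 5 X$ ($F{\left(X,w \right)} = 5 X + w^{2} = w^{2} + 5 X$)
$n{\left(c \right)} = \frac{c^{2} + 5 c}{\sqrt{c}}$ ($n{\left(c \right)} = \frac{\left(c^{2} + 5 c\right) \sqrt{c}}{c} = \frac{\sqrt{c} \left(c^{2} + 5 c\right)}{c} = \frac{c^{2} + 5 c}{\sqrt{c}}$)
$91 \cdot 12 + n{\left(-3 \right)} = 91 \cdot 12 + \sqrt{-3} \left(5 - 3\right) = 1092 + i \sqrt{3} \cdot 2 = 1092 + 2 i \sqrt{3}$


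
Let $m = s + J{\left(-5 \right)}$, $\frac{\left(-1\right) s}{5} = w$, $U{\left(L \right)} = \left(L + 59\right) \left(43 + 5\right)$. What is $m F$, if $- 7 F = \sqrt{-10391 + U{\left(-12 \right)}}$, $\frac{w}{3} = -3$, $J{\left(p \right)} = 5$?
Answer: $- \frac{50 i \sqrt{8135}}{7} \approx - 644.24 i$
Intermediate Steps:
$w = -9$ ($w = 3 \left(-3\right) = -9$)
$U{\left(L \right)} = 2832 + 48 L$ ($U{\left(L \right)} = \left(59 + L\right) 48 = 2832 + 48 L$)
$s = 45$ ($s = \left(-5\right) \left(-9\right) = 45$)
$m = 50$ ($m = 45 + 5 = 50$)
$F = - \frac{i \sqrt{8135}}{7}$ ($F = - \frac{\sqrt{-10391 + \left(2832 + 48 \left(-12\right)\right)}}{7} = - \frac{\sqrt{-10391 + \left(2832 - 576\right)}}{7} = - \frac{\sqrt{-10391 + 2256}}{7} = - \frac{\sqrt{-8135}}{7} = - \frac{i \sqrt{8135}}{7} \approx - 12.885 i$)
$m F = 50 \left(- \frac{i \sqrt{8135}}{7}\right) = - \frac{50 i \sqrt{8135}}{7}$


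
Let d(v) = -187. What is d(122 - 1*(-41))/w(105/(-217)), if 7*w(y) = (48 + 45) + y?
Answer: -40579/2868 ≈ -14.149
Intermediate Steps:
w(y) = 93/7 + y/7 (w(y) = ((48 + 45) + y)/7 = (93 + y)/7 = 93/7 + y/7)
d(122 - 1*(-41))/w(105/(-217)) = -187/(93/7 + (105/(-217))/7) = -187/(93/7 + (105*(-1/217))/7) = -187/(93/7 + (⅐)*(-15/31)) = -187/(93/7 - 15/217) = -187/2868/217 = -187*217/2868 = -40579/2868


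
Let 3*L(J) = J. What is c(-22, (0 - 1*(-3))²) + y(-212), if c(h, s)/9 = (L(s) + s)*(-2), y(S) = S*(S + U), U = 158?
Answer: 11232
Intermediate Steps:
y(S) = S*(158 + S) (y(S) = S*(S + 158) = S*(158 + S))
L(J) = J/3
c(h, s) = -24*s (c(h, s) = 9*((s/3 + s)*(-2)) = 9*((4*s/3)*(-2)) = 9*(-8*s/3) = -24*s)
c(-22, (0 - 1*(-3))²) + y(-212) = -24*(0 - 1*(-3))² - 212*(158 - 212) = -24*(0 + 3)² - 212*(-54) = -24*3² + 11448 = -24*9 + 11448 = -216 + 11448 = 11232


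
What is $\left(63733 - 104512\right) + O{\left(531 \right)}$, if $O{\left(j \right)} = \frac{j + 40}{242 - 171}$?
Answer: $- \frac{2894738}{71} \approx -40771.0$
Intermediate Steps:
$O{\left(j \right)} = \frac{40}{71} + \frac{j}{71}$ ($O{\left(j \right)} = \frac{40 + j}{71} = \left(40 + j\right) \frac{1}{71} = \frac{40}{71} + \frac{j}{71}$)
$\left(63733 - 104512\right) + O{\left(531 \right)} = \left(63733 - 104512\right) + \left(\frac{40}{71} + \frac{1}{71} \cdot 531\right) = -40779 + \left(\frac{40}{71} + \frac{531}{71}\right) = -40779 + \frac{571}{71} = - \frac{2894738}{71}$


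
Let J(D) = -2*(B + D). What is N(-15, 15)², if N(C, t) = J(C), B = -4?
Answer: 1444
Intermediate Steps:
J(D) = 8 - 2*D (J(D) = -2*(-4 + D) = 8 - 2*D)
N(C, t) = 8 - 2*C
N(-15, 15)² = (8 - 2*(-15))² = (8 + 30)² = 38² = 1444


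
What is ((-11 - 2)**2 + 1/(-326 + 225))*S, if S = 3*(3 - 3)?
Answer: 0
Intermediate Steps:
S = 0 (S = 3*0 = 0)
((-11 - 2)**2 + 1/(-326 + 225))*S = ((-11 - 2)**2 + 1/(-326 + 225))*0 = ((-13)**2 + 1/(-101))*0 = (169 - 1/101)*0 = (17068/101)*0 = 0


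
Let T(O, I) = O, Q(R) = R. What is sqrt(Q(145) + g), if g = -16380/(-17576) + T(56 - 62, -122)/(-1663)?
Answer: sqrt(272830126978)/43238 ≈ 12.080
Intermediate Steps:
g = 525873/562094 (g = -16380/(-17576) + (56 - 62)/(-1663) = -16380*(-1/17576) - 6*(-1/1663) = 315/338 + 6/1663 = 525873/562094 ≈ 0.93556)
sqrt(Q(145) + g) = sqrt(145 + 525873/562094) = sqrt(82029503/562094) = sqrt(272830126978)/43238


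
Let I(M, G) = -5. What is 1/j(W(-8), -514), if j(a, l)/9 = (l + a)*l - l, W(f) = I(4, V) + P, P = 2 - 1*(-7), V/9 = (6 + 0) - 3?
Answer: 1/2363886 ≈ 4.2303e-7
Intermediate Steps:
V = 27 (V = 9*((6 + 0) - 3) = 9*(6 - 3) = 9*3 = 27)
P = 9 (P = 2 + 7 = 9)
W(f) = 4 (W(f) = -5 + 9 = 4)
j(a, l) = -9*l + 9*l*(a + l) (j(a, l) = 9*((l + a)*l - l) = 9*((a + l)*l - l) = 9*(l*(a + l) - l) = 9*(-l + l*(a + l)) = -9*l + 9*l*(a + l))
1/j(W(-8), -514) = 1/(9*(-514)*(-1 + 4 - 514)) = 1/(9*(-514)*(-511)) = 1/2363886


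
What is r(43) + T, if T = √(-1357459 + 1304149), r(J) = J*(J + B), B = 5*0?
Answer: 1849 + I*√53310 ≈ 1849.0 + 230.89*I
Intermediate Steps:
B = 0
r(J) = J² (r(J) = J*(J + 0) = J*J = J²)
T = I*√53310 (T = √(-53310) = I*√53310 ≈ 230.89*I)
r(43) + T = 43² + I*√53310 = 1849 + I*√53310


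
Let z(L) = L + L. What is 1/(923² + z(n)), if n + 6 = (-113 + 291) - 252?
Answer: 1/851769 ≈ 1.1740e-6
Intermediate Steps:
n = -80 (n = -6 + ((-113 + 291) - 252) = -6 + (178 - 252) = -6 - 74 = -80)
z(L) = 2*L
1/(923² + z(n)) = 1/(923² + 2*(-80)) = 1/(851929 - 160) = 1/851769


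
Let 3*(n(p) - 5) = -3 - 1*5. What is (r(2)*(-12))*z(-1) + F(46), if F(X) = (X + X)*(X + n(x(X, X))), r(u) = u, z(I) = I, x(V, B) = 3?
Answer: 13412/3 ≈ 4470.7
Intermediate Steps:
n(p) = 7/3 (n(p) = 5 + (-3 - 1*5)/3 = 5 + (-3 - 5)/3 = 5 + (⅓)*(-8) = 5 - 8/3 = 7/3)
F(X) = 2*X*(7/3 + X) (F(X) = (X + X)*(X + 7/3) = (2*X)*(7/3 + X) = 2*X*(7/3 + X))
(r(2)*(-12))*z(-1) + F(46) = (2*(-12))*(-1) + (⅔)*46*(7 + 3*46) = -24*(-1) + (⅔)*46*(7 + 138) = 24 + (⅔)*46*145 = 24 + 13340/3 = 13412/3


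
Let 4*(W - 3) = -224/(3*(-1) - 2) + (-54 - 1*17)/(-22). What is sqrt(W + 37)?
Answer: 7*sqrt(51370)/220 ≈ 7.2116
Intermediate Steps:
W = 6603/440 (W = 3 + (-224/(3*(-1) - 2) + (-54 - 1*17)/(-22))/4 = 3 + (-224/(-3 - 2) + (-54 - 17)*(-1/22))/4 = 3 + (-224/(-5) - 71*(-1/22))/4 = 3 + (-224*(-1/5) + 71/22)/4 = 3 + (224/5 + 71/22)/4 = 3 + (1/4)*(5283/110) = 3 + 5283/440 = 6603/440 ≈ 15.007)
sqrt(W + 37) = sqrt(6603/440 + 37) = sqrt(22883/440) = 7*sqrt(51370)/220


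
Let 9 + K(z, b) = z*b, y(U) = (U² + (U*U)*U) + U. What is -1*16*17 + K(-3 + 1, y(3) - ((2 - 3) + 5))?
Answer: -351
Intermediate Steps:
y(U) = U + U² + U³ (y(U) = (U² + U²*U) + U = (U² + U³) + U = U + U² + U³)
K(z, b) = -9 + b*z (K(z, b) = -9 + z*b = -9 + b*z)
-1*16*17 + K(-3 + 1, y(3) - ((2 - 3) + 5)) = -1*16*17 + (-9 + (3*(1 + 3 + 3²) - ((2 - 3) + 5))*(-3 + 1)) = -16*17 + (-9 + (3*(1 + 3 + 9) - (-1 + 5))*(-2)) = -272 + (-9 + (3*13 - 1*4)*(-2)) = -272 + (-9 + (39 - 4)*(-2)) = -272 + (-9 + 35*(-2)) = -272 + (-9 - 70) = -272 - 79 = -351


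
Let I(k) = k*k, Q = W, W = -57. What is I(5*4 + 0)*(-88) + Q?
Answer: -35257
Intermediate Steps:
Q = -57
I(k) = k**2
I(5*4 + 0)*(-88) + Q = (5*4 + 0)**2*(-88) - 57 = (20 + 0)**2*(-88) - 57 = 20**2*(-88) - 57 = 400*(-88) - 57 = -35200 - 57 = -35257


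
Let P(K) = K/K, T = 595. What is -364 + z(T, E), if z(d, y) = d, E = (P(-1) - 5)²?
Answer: 231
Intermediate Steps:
P(K) = 1
E = 16 (E = (1 - 5)² = (-4)² = 16)
-364 + z(T, E) = -364 + 595 = 231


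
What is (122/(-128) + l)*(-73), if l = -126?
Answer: 593125/64 ≈ 9267.6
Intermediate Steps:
(122/(-128) + l)*(-73) = (122/(-128) - 126)*(-73) = (122*(-1/128) - 126)*(-73) = (-61/64 - 126)*(-73) = -8125/64*(-73) = 593125/64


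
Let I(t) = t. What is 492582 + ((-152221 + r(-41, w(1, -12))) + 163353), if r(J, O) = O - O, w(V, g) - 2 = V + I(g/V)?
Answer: 503714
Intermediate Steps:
w(V, g) = 2 + V + g/V (w(V, g) = 2 + (V + g/V) = 2 + V + g/V)
r(J, O) = 0
492582 + ((-152221 + r(-41, w(1, -12))) + 163353) = 492582 + ((-152221 + 0) + 163353) = 492582 + (-152221 + 163353) = 492582 + 11132 = 503714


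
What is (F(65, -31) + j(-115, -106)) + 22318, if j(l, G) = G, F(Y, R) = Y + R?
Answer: 22246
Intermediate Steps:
F(Y, R) = R + Y
(F(65, -31) + j(-115, -106)) + 22318 = ((-31 + 65) - 106) + 22318 = (34 - 106) + 22318 = -72 + 22318 = 22246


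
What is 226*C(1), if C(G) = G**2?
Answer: 226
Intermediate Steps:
226*C(1) = 226*1**2 = 226*1 = 226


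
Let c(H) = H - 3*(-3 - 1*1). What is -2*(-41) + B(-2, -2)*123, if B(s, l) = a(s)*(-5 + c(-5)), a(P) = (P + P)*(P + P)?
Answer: 4018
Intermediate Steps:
c(H) = 12 + H (c(H) = H - 3*(-3 - 1) = H - 3*(-4) = H + 12 = 12 + H)
a(P) = 4*P**2 (a(P) = (2*P)*(2*P) = 4*P**2)
B(s, l) = 8*s**2 (B(s, l) = (4*s**2)*(-5 + (12 - 5)) = (4*s**2)*(-5 + 7) = (4*s**2)*2 = 8*s**2)
-2*(-41) + B(-2, -2)*123 = -2*(-41) + (8*(-2)**2)*123 = 82 + (8*4)*123 = 82 + 32*123 = 82 + 3936 = 4018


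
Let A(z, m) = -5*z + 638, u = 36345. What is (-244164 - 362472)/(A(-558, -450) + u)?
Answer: -606636/39773 ≈ -15.252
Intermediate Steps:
A(z, m) = 638 - 5*z
(-244164 - 362472)/(A(-558, -450) + u) = (-244164 - 362472)/((638 - 5*(-558)) + 36345) = -606636/((638 + 2790) + 36345) = -606636/(3428 + 36345) = -606636/39773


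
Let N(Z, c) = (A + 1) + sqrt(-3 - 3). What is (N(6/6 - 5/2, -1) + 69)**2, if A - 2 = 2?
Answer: (74 + I*sqrt(6))**2 ≈ 5470.0 + 362.52*I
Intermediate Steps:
A = 4 (A = 2 + 2 = 4)
N(Z, c) = 5 + I*sqrt(6) (N(Z, c) = (4 + 1) + sqrt(-3 - 3) = 5 + sqrt(-6) = 5 + I*sqrt(6))
(N(6/6 - 5/2, -1) + 69)**2 = ((5 + I*sqrt(6)) + 69)**2 = (74 + I*sqrt(6))**2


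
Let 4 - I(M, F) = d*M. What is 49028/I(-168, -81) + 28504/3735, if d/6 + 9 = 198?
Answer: 1403396911/177894315 ≈ 7.8889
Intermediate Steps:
d = 1134 (d = -54 + 6*198 = -54 + 1188 = 1134)
I(M, F) = 4 - 1134*M
49028/I(-168, -81) + 28504/3735 = 49028/(4 - 1134*(-168)) + 28504/3735 = 49028/(4 + 190512) + 28504*(1/3735) = 49028/190516 + 28504/3735 = 49028*(1/190516) + 28504/3735 = 12257/47629 + 28504/3735 = 1403396911/177894315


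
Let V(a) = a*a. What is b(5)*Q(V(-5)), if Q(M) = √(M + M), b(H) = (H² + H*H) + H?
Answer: 275*√2 ≈ 388.91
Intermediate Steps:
b(H) = H + 2*H² (b(H) = (H² + H²) + H = 2*H² + H = H + 2*H²)
V(a) = a²
Q(M) = √2*√M (Q(M) = √(2*M) = √2*√M)
b(5)*Q(V(-5)) = (5*(1 + 2*5))*(√2*√((-5)²)) = (5*(1 + 10))*(√2*√25) = (5*11)*(√2*5) = 55*(5*√2) = 275*√2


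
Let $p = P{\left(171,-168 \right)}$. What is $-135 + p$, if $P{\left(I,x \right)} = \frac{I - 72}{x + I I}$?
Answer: $- \frac{118932}{881} \approx -135.0$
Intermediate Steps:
$P{\left(I,x \right)} = \frac{-72 + I}{x + I^{2}}$
$p = \frac{3}{881}$ ($p = \frac{-72 + 171}{-168 + 171^{2}} = \frac{1}{-168 + 29241} \cdot 99 = \frac{1}{29073} \cdot 99 = \frac{3}{881} \approx 0.0034052$)
$-135 + p = -135 + \frac{3}{881} = - \frac{118932}{881}$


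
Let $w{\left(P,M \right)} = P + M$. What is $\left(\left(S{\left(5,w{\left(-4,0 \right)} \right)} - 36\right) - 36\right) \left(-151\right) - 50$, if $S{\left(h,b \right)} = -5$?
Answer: $11577$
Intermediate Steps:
$w{\left(P,M \right)} = M + P$
$\left(\left(S{\left(5,w{\left(-4,0 \right)} \right)} - 36\right) - 36\right) \left(-151\right) - 50 = \left(\left(-5 - 36\right) - 36\right) \left(-151\right) - 50 = \left(-41 - 36\right) \left(-151\right) - 50 = \left(-77\right) \left(-151\right) - 50 = 11627 - 50 = 11577$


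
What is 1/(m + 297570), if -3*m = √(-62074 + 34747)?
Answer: 892710/265643723809 + I*√27327/265643723809 ≈ 3.3606e-6 + 6.223e-10*I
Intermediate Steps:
m = -I*√27327/3 (m = -√(-62074 + 34747)/3 = -I*√27327/3 ≈ -55.103*I)
1/(m + 297570) = 1/(-I*√27327/3 + 297570) = 1/(297570 - I*√27327/3)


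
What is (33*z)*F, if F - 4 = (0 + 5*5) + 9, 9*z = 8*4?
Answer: 13376/3 ≈ 4458.7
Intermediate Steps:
z = 32/9 (z = (8*4)/9 = (⅑)*32 = 32/9 ≈ 3.5556)
F = 38 (F = 4 + ((0 + 5*5) + 9) = 4 + ((0 + 25) + 9) = 4 + (25 + 9) = 4 + 34 = 38)
(33*z)*F = (33*(32/9))*38 = (352/3)*38 = 13376/3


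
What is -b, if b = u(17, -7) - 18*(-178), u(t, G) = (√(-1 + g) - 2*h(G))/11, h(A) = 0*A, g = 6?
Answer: -3204 - √5/11 ≈ -3204.2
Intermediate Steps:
h(A) = 0
u(t, G) = √5/11 (u(t, G) = (√(-1 + 6) - 2*0)/11 = (√5 + 0)*(1/11) = √5*(1/11) = √5/11)
b = 3204 + √5/11 (b = √5/11 - 18*(-178) = √5/11 + 3204 = 3204 + √5/11 ≈ 3204.2)
-b = -(3204 + √5/11) = -3204 - √5/11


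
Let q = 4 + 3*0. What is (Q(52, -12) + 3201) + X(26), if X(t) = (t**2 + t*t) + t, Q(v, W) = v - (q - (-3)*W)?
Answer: 4663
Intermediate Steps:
q = 4 (q = 4 + 0 = 4)
Q(v, W) = -4 + v - 3*W (Q(v, W) = v - (4 - (-3)*W) = v - (4 + 3*W) = v + (-4 - 3*W) = -4 + v - 3*W)
X(t) = t + 2*t**2 (X(t) = (t**2 + t**2) + t = 2*t**2 + t = t + 2*t**2)
(Q(52, -12) + 3201) + X(26) = ((-4 + 52 - 3*(-12)) + 3201) + 26*(1 + 2*26) = ((-4 + 52 + 36) + 3201) + 26*(1 + 52) = (84 + 3201) + 26*53 = 3285 + 1378 = 4663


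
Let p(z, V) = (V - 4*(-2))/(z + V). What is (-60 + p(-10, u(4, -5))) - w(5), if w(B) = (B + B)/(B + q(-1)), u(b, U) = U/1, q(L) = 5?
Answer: -306/5 ≈ -61.200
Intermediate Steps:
u(b, U) = U (u(b, U) = U*1 = U)
p(z, V) = (8 + V)/(V + z) (p(z, V) = (V + 8)/(V + z) = (8 + V)/(V + z))
w(B) = 2*B/(5 + B) (w(B) = (B + B)/(B + 5) = (2*B)/(5 + B) = 2*B/(5 + B))
(-60 + p(-10, u(4, -5))) - w(5) = (-60 + (8 - 5)/(-5 - 10)) - 2*5/(5 + 5) = (-60 + 3/(-15)) - 2*5/10 = (-60 - 1/15*3) - 2*5/10 = (-60 - ⅕) - 1*1 = -301/5 - 1 = -306/5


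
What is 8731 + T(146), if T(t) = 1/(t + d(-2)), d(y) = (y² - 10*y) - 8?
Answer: 1414423/162 ≈ 8731.0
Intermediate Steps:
d(y) = -8 + y² - 10*y
T(t) = 1/(16 + t) (T(t) = 1/(t + (-8 + (-2)² - 10*(-2))) = 1/(t + (-8 + 4 + 20)) = 1/(t + 16) = 1/(16 + t))
8731 + T(146) = 8731 + 1/(16 + 146) = 8731 + 1/162 = 1414423/162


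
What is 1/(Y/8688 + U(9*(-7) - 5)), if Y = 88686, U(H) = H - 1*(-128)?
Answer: 1448/101661 ≈ 0.014243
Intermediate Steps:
U(H) = 128 + H (U(H) = H + 128 = 128 + H)
1/(Y/8688 + U(9*(-7) - 5)) = 1/(88686/8688 + (128 + (9*(-7) - 5))) = 1/(88686*(1/8688) + (128 + (-63 - 5))) = 1/(14781/1448 + (128 - 68)) = 1/(14781/1448 + 60) = 1/(101661/1448) = 1448/101661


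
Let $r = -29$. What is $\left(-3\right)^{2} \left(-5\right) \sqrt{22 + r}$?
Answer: $- 45 i \sqrt{7} \approx - 119.06 i$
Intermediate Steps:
$\left(-3\right)^{2} \left(-5\right) \sqrt{22 + r} = \left(-3\right)^{2} \left(-5\right) \sqrt{22 - 29} = 9 \left(-5\right) \sqrt{-7} = - 45 i \sqrt{7}$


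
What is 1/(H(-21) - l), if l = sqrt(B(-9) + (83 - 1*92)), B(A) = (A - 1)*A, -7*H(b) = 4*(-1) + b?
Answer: -7/38 ≈ -0.18421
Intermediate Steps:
H(b) = 4/7 - b/7 (H(b) = -(4*(-1) + b)/7 = -(-4 + b)/7 = 4/7 - b/7)
B(A) = A*(-1 + A) (B(A) = (-1 + A)*A = A*(-1 + A))
l = 9 (l = sqrt(-9*(-1 - 9) + (83 - 1*92)) = sqrt(-9*(-10) + (83 - 92)) = sqrt(90 - 9) = sqrt(81) = 9)
1/(H(-21) - l) = 1/((4/7 - 1/7*(-21)) - 1*9) = 1/((4/7 + 3) - 9) = 1/(25/7 - 9) = 1/(-38/7) = -7/38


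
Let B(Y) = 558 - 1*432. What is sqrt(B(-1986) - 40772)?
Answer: I*sqrt(40646) ≈ 201.61*I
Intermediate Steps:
B(Y) = 126 (B(Y) = 558 - 432 = 126)
sqrt(B(-1986) - 40772) = sqrt(126 - 40772) = sqrt(-40646) = I*sqrt(40646)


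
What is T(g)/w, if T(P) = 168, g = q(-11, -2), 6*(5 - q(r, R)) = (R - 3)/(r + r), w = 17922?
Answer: 28/2987 ≈ 0.0093739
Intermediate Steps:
q(r, R) = 5 - (-3 + R)/(12*r) (q(r, R) = 5 - (R - 3)/(6*(r + r)) = 5 - (-3 + R)/(6*(2*r)) = 5 - (-3 + R)*1/(2*r)/6 = 5 - (-3 + R)/(12*r))
g = 655/132 (g = (1/12)*(3 - 1*(-2) + 60*(-11))/(-11) = (1/12)*(-1/11)*(3 + 2 - 660) = (1/12)*(-1/11)*(-655) = 655/132 ≈ 4.9621)
T(g)/w = 168/17922 = 168*(1/17922) = 28/2987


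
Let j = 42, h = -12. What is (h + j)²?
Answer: 900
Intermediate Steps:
(h + j)² = (-12 + 42)² = 30² = 900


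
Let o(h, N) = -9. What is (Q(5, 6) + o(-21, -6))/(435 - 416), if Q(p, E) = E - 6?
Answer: -9/19 ≈ -0.47368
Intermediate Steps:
Q(p, E) = -6 + E
(Q(5, 6) + o(-21, -6))/(435 - 416) = ((-6 + 6) - 9)/(435 - 416) = (0 - 9)/19 = -9*1/19 = -9/19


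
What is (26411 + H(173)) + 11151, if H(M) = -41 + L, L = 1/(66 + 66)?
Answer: 4952773/132 ≈ 37521.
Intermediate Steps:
L = 1/132 ≈ 0.0075758
H(M) = -5411/132 (H(M) = -41 + 1/132 = -5411/132)
(26411 + H(173)) + 11151 = (26411 - 5411/132) + 11151 = 3480841/132 + 11151 = 4952773/132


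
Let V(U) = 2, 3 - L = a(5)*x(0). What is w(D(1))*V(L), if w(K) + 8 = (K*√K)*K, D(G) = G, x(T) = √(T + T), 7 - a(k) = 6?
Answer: -14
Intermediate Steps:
a(k) = 1 (a(k) = 7 - 1*6 = 7 - 6 = 1)
x(T) = √2*√T (x(T) = √(2*T) = √2*√T)
L = 3 (L = 3 - √2*√0 = 3 - √2*0 = 3 - 0 = 3 - 1*0 = 3 + 0 = 3)
w(K) = -8 + K^(5/2) (w(K) = -8 + (K*√K)*K = -8 + K^(3/2)*K = -8 + K^(5/2))
w(D(1))*V(L) = (-8 + 1^(5/2))*2 = (-8 + 1)*2 = -7*2 = -14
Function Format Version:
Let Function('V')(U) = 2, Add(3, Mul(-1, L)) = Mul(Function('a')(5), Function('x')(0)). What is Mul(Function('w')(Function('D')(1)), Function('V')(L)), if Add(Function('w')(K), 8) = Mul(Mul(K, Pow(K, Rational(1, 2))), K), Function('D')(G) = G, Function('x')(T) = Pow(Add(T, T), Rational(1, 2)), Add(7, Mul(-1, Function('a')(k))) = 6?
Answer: -14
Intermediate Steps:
Function('a')(k) = 1 (Function('a')(k) = Add(7, Mul(-1, 6)) = Add(7, -6) = 1)
Function('x')(T) = Mul(Pow(2, Rational(1, 2)), Pow(T, Rational(1, 2))) (Function('x')(T) = Pow(Mul(2, T), Rational(1, 2)) = Mul(Pow(2, Rational(1, 2)), Pow(T, Rational(1, 2))))
L = 3 (L = Add(3, Mul(-1, Mul(1, Mul(Pow(2, Rational(1, 2)), Pow(0, Rational(1, 2)))))) = Add(3, Mul(-1, Mul(1, Mul(Pow(2, Rational(1, 2)), 0)))) = Add(3, Mul(-1, Mul(1, 0))) = Add(3, Mul(-1, 0)) = Add(3, 0) = 3)
Function('w')(K) = Add(-8, Pow(K, Rational(5, 2))) (Function('w')(K) = Add(-8, Mul(Mul(K, Pow(K, Rational(1, 2))), K)) = Add(-8, Mul(Pow(K, Rational(3, 2)), K)) = Add(-8, Pow(K, Rational(5, 2))))
Mul(Function('w')(Function('D')(1)), Function('V')(L)) = Mul(Add(-8, Pow(1, Rational(5, 2))), 2) = Mul(Add(-8, 1), 2) = Mul(-7, 2) = -14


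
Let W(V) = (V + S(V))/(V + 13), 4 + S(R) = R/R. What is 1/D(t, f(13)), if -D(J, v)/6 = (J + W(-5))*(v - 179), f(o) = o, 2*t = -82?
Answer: -1/41832 ≈ -2.3905e-5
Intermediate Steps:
t = -41 (t = (½)*(-82) = -41)
S(R) = -3 (S(R) = -4 + R/R = -4 + 1 = -3)
W(V) = (-3 + V)/(13 + V) (W(V) = (V - 3)/(V + 13) = (-3 + V)/(13 + V))
D(J, v) = -6*(-1 + J)*(-179 + v) (D(J, v) = -6*(J + (-3 - 5)/(13 - 5))*(v - 179) = -6*(J - 8/8)*(-179 + v) = -6*(J + (⅛)*(-8))*(-179 + v) = -6*(J - 1)*(-179 + v) = -6*(-1 + J)*(-179 + v))
1/D(t, f(13)) = 1/(-1074 + 6*13 + 1074*(-41) - 6*(-41)*13) = 1/(-1074 + 78 - 44034 + 3198) = 1/(-41832) = -1/41832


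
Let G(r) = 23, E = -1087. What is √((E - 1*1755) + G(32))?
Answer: I*√2819 ≈ 53.094*I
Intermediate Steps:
√((E - 1*1755) + G(32)) = √((-1087 - 1*1755) + 23) = √((-1087 - 1755) + 23) = √(-2842 + 23) = √(-2819) = I*√2819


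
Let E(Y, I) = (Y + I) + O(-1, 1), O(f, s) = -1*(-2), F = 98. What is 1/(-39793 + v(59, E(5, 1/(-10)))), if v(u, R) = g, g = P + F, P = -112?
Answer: -1/39807 ≈ -2.5121e-5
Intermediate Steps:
O(f, s) = 2
E(Y, I) = 2 + I + Y (E(Y, I) = (Y + I) + 2 = (I + Y) + 2 = 2 + I + Y)
g = -14 (g = -112 + 98 = -14)
v(u, R) = -14
1/(-39793 + v(59, E(5, 1/(-10)))) = 1/(-39793 - 14) = 1/(-39807) = -1/39807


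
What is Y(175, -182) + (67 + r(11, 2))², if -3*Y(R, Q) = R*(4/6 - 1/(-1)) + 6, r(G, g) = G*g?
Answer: 70396/9 ≈ 7821.8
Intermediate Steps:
Y(R, Q) = -2 - 5*R/9 (Y(R, Q) = -(R*(4/6 - 1/(-1)) + 6)/3 = -(R*(4*(⅙) - 1*(-1)) + 6)/3 = -(R*(⅔ + 1) + 6)/3 = -(R*(5/3) + 6)/3 = -(5*R/3 + 6)/3 = -(6 + 5*R/3)/3 = -2 - 5*R/9)
Y(175, -182) + (67 + r(11, 2))² = (-2 - 5/9*175) + (67 + 11*2)² = (-2 - 875/9) + (67 + 22)² = -893/9 + 89² = -893/9 + 7921 = 70396/9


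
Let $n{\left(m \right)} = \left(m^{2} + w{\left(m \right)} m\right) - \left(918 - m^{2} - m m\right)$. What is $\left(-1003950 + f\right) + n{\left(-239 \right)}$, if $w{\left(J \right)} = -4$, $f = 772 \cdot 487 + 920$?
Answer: $-455665$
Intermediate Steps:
$f = 376884$ ($f = 375964 + 920 = 376884$)
$n{\left(m \right)} = -918 - 4 m + 3 m^{2}$ ($n{\left(m \right)} = \left(m^{2} - 4 m\right) - \left(918 - m^{2} - m m\right) = \left(m^{2} - 4 m\right) + \left(\left(m^{2} + m^{2}\right) - 918\right) = \left(m^{2} - 4 m\right) + \left(2 m^{2} - 918\right) = \left(m^{2} - 4 m\right) + \left(-918 + 2 m^{2}\right) = -918 - 4 m + 3 m^{2}$)
$\left(-1003950 + f\right) + n{\left(-239 \right)} = \left(-1003950 + 376884\right) - \left(-38 - 171363\right) = -627066 + \left(-918 + 956 + 3 \cdot 57121\right) = -627066 + \left(-918 + 956 + 171363\right) = -627066 + 171401 = -455665$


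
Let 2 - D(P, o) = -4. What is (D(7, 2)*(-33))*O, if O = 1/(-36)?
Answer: 11/2 ≈ 5.5000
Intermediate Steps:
O = -1/36 ≈ -0.027778
D(P, o) = 6 (D(P, o) = 2 - 1*(-4) = 2 + 4 = 6)
(D(7, 2)*(-33))*O = (6*(-33))*(-1/36) = -198*(-1/36) = 11/2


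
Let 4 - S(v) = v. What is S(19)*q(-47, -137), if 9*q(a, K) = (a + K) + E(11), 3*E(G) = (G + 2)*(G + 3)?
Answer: 1850/9 ≈ 205.56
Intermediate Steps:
E(G) = (2 + G)*(3 + G)/3 (E(G) = ((G + 2)*(G + 3))/3 = ((2 + G)*(3 + G))/3 = (2 + G)*(3 + G)/3)
q(a, K) = 182/27 + K/9 + a/9 (q(a, K) = ((a + K) + (2 + (⅓)*11² + (5/3)*11))/9 = ((K + a) + (2 + (⅓)*121 + 55/3))/9 = ((K + a) + (2 + 121/3 + 55/3))/9 = ((K + a) + 182/3)/9 = (182/3 + K + a)/9 = 182/27 + K/9 + a/9)
S(v) = 4 - v
S(19)*q(-47, -137) = (4 - 1*19)*(182/27 + (⅑)*(-137) + (⅑)*(-47)) = (4 - 19)*(182/27 - 137/9 - 47/9) = -15*(-370/27) = 1850/9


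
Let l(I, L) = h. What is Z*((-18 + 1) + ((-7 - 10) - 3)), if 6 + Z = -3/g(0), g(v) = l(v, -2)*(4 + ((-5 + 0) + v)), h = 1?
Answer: 111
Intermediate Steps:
l(I, L) = 1
g(v) = -1 + v (g(v) = 1*(4 + ((-5 + 0) + v)) = 1*(4 + (-5 + v)) = 1*(-1 + v) = -1 + v)
Z = -3 (Z = -6 - 3/(-1 + 0) = -6 - 3/(-1) = -6 - 3*(-1) = -6 + 3 = -3)
Z*((-18 + 1) + ((-7 - 10) - 3)) = -3*((-18 + 1) + ((-7 - 10) - 3)) = -3*(-17 + (-17 - 3)) = -3*(-17 - 20) = -3*(-37) = 111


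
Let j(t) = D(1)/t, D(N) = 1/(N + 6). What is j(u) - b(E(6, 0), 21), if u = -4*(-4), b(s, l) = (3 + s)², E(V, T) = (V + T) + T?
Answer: -9071/112 ≈ -80.991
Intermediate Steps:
E(V, T) = V + 2*T (E(V, T) = (T + V) + T = V + 2*T)
D(N) = 1/(6 + N)
u = 16
j(t) = 1/(7*t) (j(t) = 1/((6 + 1)*t) = 1/(7*t))
j(u) - b(E(6, 0), 21) = (⅐)/16 - (3 + (6 + 2*0))² = (⅐)*(1/16) - (3 + (6 + 0))² = 1/112 - (3 + 6)² = 1/112 - 1*9² = 1/112 - 1*81 = 1/112 - 81 = -9071/112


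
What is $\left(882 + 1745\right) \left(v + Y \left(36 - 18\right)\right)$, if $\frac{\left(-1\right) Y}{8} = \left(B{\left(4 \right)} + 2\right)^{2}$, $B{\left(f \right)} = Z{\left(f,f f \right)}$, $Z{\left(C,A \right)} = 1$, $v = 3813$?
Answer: $6612159$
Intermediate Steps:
$B{\left(f \right)} = 1$
$Y = -72$ ($Y = - 8 \left(1 + 2\right)^{2} = - 8 \cdot 3^{2} = \left(-8\right) 9 = -72$)
$\left(882 + 1745\right) \left(v + Y \left(36 - 18\right)\right) = \left(882 + 1745\right) \left(3813 - 72 \left(36 - 18\right)\right) = 2627 \left(3813 - 1296\right) = 2627 \cdot 2517 = 6612159$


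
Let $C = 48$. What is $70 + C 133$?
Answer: $6454$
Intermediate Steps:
$70 + C 133 = 70 + 48 \cdot 133 = 70 + 6384 = 6454$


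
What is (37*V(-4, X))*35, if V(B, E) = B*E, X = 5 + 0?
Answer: -25900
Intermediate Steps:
X = 5
(37*V(-4, X))*35 = (37*(-4*5))*35 = (37*(-20))*35 = -740*35 = -25900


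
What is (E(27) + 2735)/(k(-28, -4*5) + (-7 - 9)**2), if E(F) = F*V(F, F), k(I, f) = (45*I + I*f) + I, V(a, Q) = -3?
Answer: -1327/236 ≈ -5.6229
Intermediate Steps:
k(I, f) = 46*I + I*f
E(F) = -3*F (E(F) = F*(-3) = -3*F)
(E(27) + 2735)/(k(-28, -4*5) + (-7 - 9)**2) = (-3*27 + 2735)/(-28*(46 - 4*5) + (-7 - 9)**2) = (-81 + 2735)/(-28*(46 - 20) + (-16)**2) = 2654/(-28*26 + 256) = 2654/(-728 + 256) = 2654/(-472) = 2654*(-1/472) = -1327/236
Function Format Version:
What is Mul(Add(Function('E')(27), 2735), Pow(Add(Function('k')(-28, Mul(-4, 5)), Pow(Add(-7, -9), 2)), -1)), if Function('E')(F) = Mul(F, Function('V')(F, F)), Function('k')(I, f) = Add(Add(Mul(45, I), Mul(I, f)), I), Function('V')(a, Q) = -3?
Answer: Rational(-1327, 236) ≈ -5.6229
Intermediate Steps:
Function('k')(I, f) = Add(Mul(46, I), Mul(I, f))
Function('E')(F) = Mul(-3, F) (Function('E')(F) = Mul(F, -3) = Mul(-3, F))
Mul(Add(Function('E')(27), 2735), Pow(Add(Function('k')(-28, Mul(-4, 5)), Pow(Add(-7, -9), 2)), -1)) = Mul(Add(Mul(-3, 27), 2735), Pow(Add(Mul(-28, Add(46, Mul(-4, 5))), Pow(Add(-7, -9), 2)), -1)) = Mul(Add(-81, 2735), Pow(Add(Mul(-28, Add(46, -20)), Pow(-16, 2)), -1)) = Mul(2654, Pow(Add(Mul(-28, 26), 256), -1)) = Mul(2654, Pow(Add(-728, 256), -1)) = Mul(2654, Pow(-472, -1)) = Mul(2654, Rational(-1, 472)) = Rational(-1327, 236)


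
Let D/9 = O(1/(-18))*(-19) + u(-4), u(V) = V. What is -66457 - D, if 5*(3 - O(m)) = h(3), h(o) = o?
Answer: -330053/5 ≈ -66011.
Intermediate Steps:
O(m) = 12/5 (O(m) = 3 - 1/5*3 = 3 - 3/5 = 12/5)
D = -2232/5 (D = 9*((12/5)*(-19) - 4) = 9*(-228/5 - 4) = 9*(-248/5) = -2232/5 ≈ -446.40)
-66457 - D = -66457 - 1*(-2232/5) = -66457 + 2232/5 = -330053/5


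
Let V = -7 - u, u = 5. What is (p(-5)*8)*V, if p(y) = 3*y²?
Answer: -7200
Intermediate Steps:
V = -12 (V = -7 - 1*5 = -7 - 5 = -12)
(p(-5)*8)*V = ((3*(-5)²)*8)*(-12) = ((3*25)*8)*(-12) = (75*8)*(-12) = 600*(-12) = -7200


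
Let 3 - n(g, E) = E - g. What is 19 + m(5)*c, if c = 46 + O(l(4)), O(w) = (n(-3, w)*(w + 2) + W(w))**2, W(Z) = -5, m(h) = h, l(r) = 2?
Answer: 1094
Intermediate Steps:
n(g, E) = 3 + g - E (n(g, E) = 3 - (E - g) = 3 + (g - E) = 3 + g - E)
O(w) = (-5 - w*(2 + w))**2 (O(w) = ((3 - 3 - w)*(w + 2) - 5)**2 = ((-w)*(2 + w) - 5)**2 = (-w*(2 + w) - 5)**2 = (-5 - w*(2 + w))**2)
c = 215 (c = 46 + (5 + 2**2 + 2*2)**2 = 46 + (5 + 4 + 4)**2 = 46 + 13**2 = 46 + 169 = 215)
19 + m(5)*c = 19 + 5*215 = 19 + 1075 = 1094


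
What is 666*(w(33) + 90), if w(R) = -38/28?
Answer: 413253/7 ≈ 59036.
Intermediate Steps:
w(R) = -19/14 (w(R) = -38*1/28 = -19/14)
666*(w(33) + 90) = 666*(-19/14 + 90) = 666*(1241/14) = 413253/7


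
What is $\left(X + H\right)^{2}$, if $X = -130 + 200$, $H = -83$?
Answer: $169$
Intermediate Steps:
$X = 70$
$\left(X + H\right)^{2} = \left(70 - 83\right)^{2} = \left(-13\right)^{2} = 169$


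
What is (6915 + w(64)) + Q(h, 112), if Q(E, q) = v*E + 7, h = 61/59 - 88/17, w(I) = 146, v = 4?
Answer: 7072584/1003 ≈ 7051.4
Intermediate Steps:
h = -4155/1003 (h = 61*(1/59) - 88*1/17 = 61/59 - 88/17 = -4155/1003 ≈ -4.1426)
Q(E, q) = 7 + 4*E (Q(E, q) = 4*E + 7 = 7 + 4*E)
(6915 + w(64)) + Q(h, 112) = (6915 + 146) + (7 + 4*(-4155/1003)) = 7061 + (7 - 16620/1003) = 7061 - 9599/1003 = 7072584/1003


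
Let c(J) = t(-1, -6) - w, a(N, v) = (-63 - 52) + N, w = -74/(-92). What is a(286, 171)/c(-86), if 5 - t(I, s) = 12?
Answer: -7866/359 ≈ -21.911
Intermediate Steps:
t(I, s) = -7 (t(I, s) = 5 - 1*12 = 5 - 12 = -7)
w = 37/46 (w = -74*(-1/92) = 37/46 ≈ 0.80435)
a(N, v) = -115 + N
c(J) = -359/46 (c(J) = -7 - 1*37/46 = -7 - 37/46 = -359/46)
a(286, 171)/c(-86) = (-115 + 286)/(-359/46) = 171*(-46/359) = -7866/359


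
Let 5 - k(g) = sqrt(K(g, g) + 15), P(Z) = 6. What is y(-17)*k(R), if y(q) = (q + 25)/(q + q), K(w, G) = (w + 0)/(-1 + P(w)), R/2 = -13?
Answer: -20/17 + 28*sqrt(5)/85 ≈ -0.43988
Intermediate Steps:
R = -26 (R = 2*(-13) = -26)
K(w, G) = w/5 (K(w, G) = (w + 0)/(-1 + 6) = w/5)
y(q) = (25 + q)/(2*q) (y(q) = (25 + q)/((2*q)) = (25 + q)*(1/(2*q)) = (25 + q)/(2*q))
k(g) = 5 - sqrt(15 + g/5) (k(g) = 5 - sqrt(g/5 + 15) = 5 - sqrt(15 + g/5))
y(-17)*k(R) = ((1/2)*(25 - 17)/(-17))*(5 - sqrt(375 + 5*(-26))/5) = ((1/2)*(-1/17)*8)*(5 - sqrt(375 - 130)/5) = -4*(5 - 7*sqrt(5)/5)/17 = -20/17 + 28*sqrt(5)/85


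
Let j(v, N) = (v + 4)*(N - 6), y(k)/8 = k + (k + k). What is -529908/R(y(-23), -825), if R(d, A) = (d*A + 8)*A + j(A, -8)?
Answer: 264954/187850053 ≈ 0.0014105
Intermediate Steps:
y(k) = 24*k (y(k) = 8*(k + (k + k)) = 8*(k + 2*k) = 8*(3*k) = 24*k)
j(v, N) = (-6 + N)*(4 + v) (j(v, N) = (4 + v)*(-6 + N) = (-6 + N)*(4 + v))
R(d, A) = -56 - 14*A + A*(8 + A*d) (R(d, A) = (d*A + 8)*A + (-24 - 6*A + 4*(-8) - 8*A) = (A*d + 8)*A + (-24 - 6*A - 32 - 8*A) = (8 + A*d)*A + (-56 - 14*A) = A*(8 + A*d) + (-56 - 14*A) = -56 - 14*A + A*(8 + A*d))
-529908/R(y(-23), -825) = -529908/(-56 - 6*(-825) + (24*(-23))*(-825)**2) = -529908/(-56 + 4950 - 552*680625) = -529908/(-56 + 4950 - 375705000) = -529908/(-375700106) = -529908*(-1/375700106) = 264954/187850053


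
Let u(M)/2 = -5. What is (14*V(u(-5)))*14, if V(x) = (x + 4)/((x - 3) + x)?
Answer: 1176/23 ≈ 51.130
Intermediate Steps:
u(M) = -10 (u(M) = 2*(-5) = -10)
V(x) = (4 + x)/(-3 + 2*x) (V(x) = (4 + x)/((-3 + x) + x) = (4 + x)/(-3 + 2*x))
(14*V(u(-5)))*14 = (14*((4 - 10)/(-3 + 2*(-10))))*14 = (14*(-6/(-3 - 20)))*14 = (14*(-6/(-23)))*14 = (14*(-1/23*(-6)))*14 = (14*(6/23))*14 = (84/23)*14 = 1176/23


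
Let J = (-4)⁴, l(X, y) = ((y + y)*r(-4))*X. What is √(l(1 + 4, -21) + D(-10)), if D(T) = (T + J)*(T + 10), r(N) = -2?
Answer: 2*√105 ≈ 20.494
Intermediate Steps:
l(X, y) = -4*X*y (l(X, y) = ((y + y)*(-2))*X = ((2*y)*(-2))*X = (-4*y)*X = -4*X*y)
J = 256
D(T) = (10 + T)*(256 + T) (D(T) = (T + 256)*(T + 10) = (256 + T)*(10 + T) = (10 + T)*(256 + T))
√(l(1 + 4, -21) + D(-10)) = √(-4*(1 + 4)*(-21) + (2560 + (-10)² + 266*(-10))) = √(-4*5*(-21) + (2560 + 100 - 2660)) = √(420 + 0) = √420 = 2*√105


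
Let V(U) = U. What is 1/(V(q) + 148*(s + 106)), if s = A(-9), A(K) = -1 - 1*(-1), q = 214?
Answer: 1/15902 ≈ 6.2885e-5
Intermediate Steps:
A(K) = 0 (A(K) = -1 + 1 = 0)
s = 0
1/(V(q) + 148*(s + 106)) = 1/(214 + 148*(0 + 106)) = 1/(214 + 148*106) = 1/(214 + 15688) = 1/15902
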